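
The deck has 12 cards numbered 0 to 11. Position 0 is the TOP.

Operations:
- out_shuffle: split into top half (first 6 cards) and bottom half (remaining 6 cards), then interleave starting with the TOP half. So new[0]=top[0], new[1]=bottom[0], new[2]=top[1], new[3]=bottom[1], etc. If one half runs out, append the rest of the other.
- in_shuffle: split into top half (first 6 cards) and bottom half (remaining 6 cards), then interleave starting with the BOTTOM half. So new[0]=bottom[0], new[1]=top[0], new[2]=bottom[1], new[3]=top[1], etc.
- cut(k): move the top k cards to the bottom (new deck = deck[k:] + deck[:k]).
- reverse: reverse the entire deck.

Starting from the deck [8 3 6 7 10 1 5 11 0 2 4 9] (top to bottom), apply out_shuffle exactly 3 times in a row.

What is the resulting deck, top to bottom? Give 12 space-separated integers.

Answer: 8 11 7 4 5 6 2 1 3 0 10 9

Derivation:
After op 1 (out_shuffle): [8 5 3 11 6 0 7 2 10 4 1 9]
After op 2 (out_shuffle): [8 7 5 2 3 10 11 4 6 1 0 9]
After op 3 (out_shuffle): [8 11 7 4 5 6 2 1 3 0 10 9]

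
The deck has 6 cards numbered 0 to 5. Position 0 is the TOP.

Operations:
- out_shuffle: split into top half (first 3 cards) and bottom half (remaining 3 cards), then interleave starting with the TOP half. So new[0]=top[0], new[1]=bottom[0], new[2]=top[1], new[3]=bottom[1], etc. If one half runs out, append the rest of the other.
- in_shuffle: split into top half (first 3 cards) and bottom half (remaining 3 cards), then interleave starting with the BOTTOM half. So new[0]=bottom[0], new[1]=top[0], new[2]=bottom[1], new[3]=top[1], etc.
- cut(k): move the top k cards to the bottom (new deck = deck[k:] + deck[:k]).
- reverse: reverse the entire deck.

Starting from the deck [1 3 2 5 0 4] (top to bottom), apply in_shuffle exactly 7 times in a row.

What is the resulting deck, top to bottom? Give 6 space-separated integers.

After op 1 (in_shuffle): [5 1 0 3 4 2]
After op 2 (in_shuffle): [3 5 4 1 2 0]
After op 3 (in_shuffle): [1 3 2 5 0 4]
After op 4 (in_shuffle): [5 1 0 3 4 2]
After op 5 (in_shuffle): [3 5 4 1 2 0]
After op 6 (in_shuffle): [1 3 2 5 0 4]
After op 7 (in_shuffle): [5 1 0 3 4 2]

Answer: 5 1 0 3 4 2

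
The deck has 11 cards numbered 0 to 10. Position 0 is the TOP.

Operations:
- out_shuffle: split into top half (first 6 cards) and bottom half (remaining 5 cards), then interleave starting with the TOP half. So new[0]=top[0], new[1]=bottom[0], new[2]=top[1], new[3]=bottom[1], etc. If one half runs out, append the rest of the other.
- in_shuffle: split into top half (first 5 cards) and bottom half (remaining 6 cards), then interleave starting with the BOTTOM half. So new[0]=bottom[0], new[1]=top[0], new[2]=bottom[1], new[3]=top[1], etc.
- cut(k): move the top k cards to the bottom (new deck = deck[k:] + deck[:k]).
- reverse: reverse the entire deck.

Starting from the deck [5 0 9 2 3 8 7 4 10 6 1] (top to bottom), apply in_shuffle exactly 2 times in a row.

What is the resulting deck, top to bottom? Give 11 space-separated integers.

After op 1 (in_shuffle): [8 5 7 0 4 9 10 2 6 3 1]
After op 2 (in_shuffle): [9 8 10 5 2 7 6 0 3 4 1]

Answer: 9 8 10 5 2 7 6 0 3 4 1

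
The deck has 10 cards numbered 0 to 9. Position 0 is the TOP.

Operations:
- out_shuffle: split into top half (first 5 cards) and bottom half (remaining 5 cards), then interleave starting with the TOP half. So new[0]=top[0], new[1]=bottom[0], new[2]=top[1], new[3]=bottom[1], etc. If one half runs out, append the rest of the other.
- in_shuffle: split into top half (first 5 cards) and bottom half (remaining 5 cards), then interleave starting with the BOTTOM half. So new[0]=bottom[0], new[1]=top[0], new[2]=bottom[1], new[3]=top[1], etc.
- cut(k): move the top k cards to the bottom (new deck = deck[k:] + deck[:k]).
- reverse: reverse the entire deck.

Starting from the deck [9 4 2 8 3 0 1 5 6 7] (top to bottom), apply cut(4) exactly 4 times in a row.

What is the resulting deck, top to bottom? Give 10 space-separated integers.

Answer: 1 5 6 7 9 4 2 8 3 0

Derivation:
After op 1 (cut(4)): [3 0 1 5 6 7 9 4 2 8]
After op 2 (cut(4)): [6 7 9 4 2 8 3 0 1 5]
After op 3 (cut(4)): [2 8 3 0 1 5 6 7 9 4]
After op 4 (cut(4)): [1 5 6 7 9 4 2 8 3 0]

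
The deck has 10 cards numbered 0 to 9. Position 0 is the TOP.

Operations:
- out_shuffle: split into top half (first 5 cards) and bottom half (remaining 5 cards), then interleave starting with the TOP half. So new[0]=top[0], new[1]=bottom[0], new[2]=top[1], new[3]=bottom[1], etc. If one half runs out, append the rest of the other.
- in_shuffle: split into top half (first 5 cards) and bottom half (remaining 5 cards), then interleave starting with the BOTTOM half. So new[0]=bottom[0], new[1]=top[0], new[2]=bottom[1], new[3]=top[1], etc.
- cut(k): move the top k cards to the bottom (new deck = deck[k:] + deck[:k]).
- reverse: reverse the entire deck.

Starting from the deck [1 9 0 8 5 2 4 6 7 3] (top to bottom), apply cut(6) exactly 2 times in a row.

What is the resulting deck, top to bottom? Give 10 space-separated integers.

After op 1 (cut(6)): [4 6 7 3 1 9 0 8 5 2]
After op 2 (cut(6)): [0 8 5 2 4 6 7 3 1 9]

Answer: 0 8 5 2 4 6 7 3 1 9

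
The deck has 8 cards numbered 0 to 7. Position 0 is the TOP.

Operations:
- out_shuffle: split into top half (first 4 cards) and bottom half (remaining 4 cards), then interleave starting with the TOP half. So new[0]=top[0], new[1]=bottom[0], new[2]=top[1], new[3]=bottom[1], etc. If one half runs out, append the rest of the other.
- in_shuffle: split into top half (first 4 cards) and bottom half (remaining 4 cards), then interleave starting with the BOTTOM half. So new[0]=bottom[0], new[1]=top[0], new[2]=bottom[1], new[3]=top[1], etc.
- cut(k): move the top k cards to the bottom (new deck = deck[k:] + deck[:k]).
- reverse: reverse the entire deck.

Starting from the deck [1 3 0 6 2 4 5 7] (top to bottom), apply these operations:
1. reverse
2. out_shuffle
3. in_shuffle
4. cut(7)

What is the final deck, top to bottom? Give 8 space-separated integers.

Answer: 0 4 7 3 6 2 5 1

Derivation:
After op 1 (reverse): [7 5 4 2 6 0 3 1]
After op 2 (out_shuffle): [7 6 5 0 4 3 2 1]
After op 3 (in_shuffle): [4 7 3 6 2 5 1 0]
After op 4 (cut(7)): [0 4 7 3 6 2 5 1]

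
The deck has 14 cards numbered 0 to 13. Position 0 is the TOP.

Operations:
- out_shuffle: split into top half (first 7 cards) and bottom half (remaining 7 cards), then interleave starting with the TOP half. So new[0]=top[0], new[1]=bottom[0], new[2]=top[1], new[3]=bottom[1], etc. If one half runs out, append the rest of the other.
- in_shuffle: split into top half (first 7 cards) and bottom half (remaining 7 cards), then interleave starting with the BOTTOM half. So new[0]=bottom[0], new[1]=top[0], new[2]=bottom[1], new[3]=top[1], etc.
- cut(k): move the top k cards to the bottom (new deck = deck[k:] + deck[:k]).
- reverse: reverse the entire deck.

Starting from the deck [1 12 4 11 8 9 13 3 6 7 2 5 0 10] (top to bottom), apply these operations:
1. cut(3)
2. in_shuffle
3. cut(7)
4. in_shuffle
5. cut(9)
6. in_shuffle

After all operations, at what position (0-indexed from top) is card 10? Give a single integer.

After op 1 (cut(3)): [11 8 9 13 3 6 7 2 5 0 10 1 12 4]
After op 2 (in_shuffle): [2 11 5 8 0 9 10 13 1 3 12 6 4 7]
After op 3 (cut(7)): [13 1 3 12 6 4 7 2 11 5 8 0 9 10]
After op 4 (in_shuffle): [2 13 11 1 5 3 8 12 0 6 9 4 10 7]
After op 5 (cut(9)): [6 9 4 10 7 2 13 11 1 5 3 8 12 0]
After op 6 (in_shuffle): [11 6 1 9 5 4 3 10 8 7 12 2 0 13]
Card 10 is at position 7.

Answer: 7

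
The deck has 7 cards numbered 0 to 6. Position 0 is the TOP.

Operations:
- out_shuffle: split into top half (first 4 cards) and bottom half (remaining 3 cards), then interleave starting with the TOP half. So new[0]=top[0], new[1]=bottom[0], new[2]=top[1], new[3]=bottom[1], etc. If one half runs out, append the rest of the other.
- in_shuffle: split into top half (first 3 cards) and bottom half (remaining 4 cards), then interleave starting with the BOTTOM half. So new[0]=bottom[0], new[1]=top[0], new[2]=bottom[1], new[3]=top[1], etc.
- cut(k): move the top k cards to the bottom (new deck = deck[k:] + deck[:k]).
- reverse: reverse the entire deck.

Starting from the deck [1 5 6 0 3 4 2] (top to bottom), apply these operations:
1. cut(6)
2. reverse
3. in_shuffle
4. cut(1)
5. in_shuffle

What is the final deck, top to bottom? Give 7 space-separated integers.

Answer: 1 4 0 5 2 3 6

Derivation:
After op 1 (cut(6)): [2 1 5 6 0 3 4]
After op 2 (reverse): [4 3 0 6 5 1 2]
After op 3 (in_shuffle): [6 4 5 3 1 0 2]
After op 4 (cut(1)): [4 5 3 1 0 2 6]
After op 5 (in_shuffle): [1 4 0 5 2 3 6]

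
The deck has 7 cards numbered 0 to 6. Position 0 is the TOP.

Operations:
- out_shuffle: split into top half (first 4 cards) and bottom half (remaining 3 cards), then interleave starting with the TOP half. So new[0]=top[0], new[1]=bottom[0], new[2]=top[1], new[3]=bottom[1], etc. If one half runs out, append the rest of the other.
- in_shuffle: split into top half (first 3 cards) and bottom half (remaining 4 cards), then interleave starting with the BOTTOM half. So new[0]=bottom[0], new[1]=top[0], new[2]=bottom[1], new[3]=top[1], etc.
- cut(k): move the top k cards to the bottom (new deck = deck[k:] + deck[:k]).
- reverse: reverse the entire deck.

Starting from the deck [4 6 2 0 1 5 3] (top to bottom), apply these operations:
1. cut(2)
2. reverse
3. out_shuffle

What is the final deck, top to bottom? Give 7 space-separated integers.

After op 1 (cut(2)): [2 0 1 5 3 4 6]
After op 2 (reverse): [6 4 3 5 1 0 2]
After op 3 (out_shuffle): [6 1 4 0 3 2 5]

Answer: 6 1 4 0 3 2 5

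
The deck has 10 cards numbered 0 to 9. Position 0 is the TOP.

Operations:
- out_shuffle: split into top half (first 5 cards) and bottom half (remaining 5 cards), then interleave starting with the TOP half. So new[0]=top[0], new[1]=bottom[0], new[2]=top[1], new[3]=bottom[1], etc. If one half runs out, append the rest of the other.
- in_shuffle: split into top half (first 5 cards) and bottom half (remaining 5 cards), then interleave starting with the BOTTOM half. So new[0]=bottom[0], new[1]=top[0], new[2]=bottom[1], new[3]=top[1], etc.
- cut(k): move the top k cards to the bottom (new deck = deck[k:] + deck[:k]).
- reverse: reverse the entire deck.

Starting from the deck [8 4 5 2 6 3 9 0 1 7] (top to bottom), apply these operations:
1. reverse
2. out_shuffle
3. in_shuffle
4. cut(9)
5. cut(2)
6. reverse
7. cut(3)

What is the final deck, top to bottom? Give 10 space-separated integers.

Answer: 2 3 1 4 6 9 7 5 0 8

Derivation:
After op 1 (reverse): [7 1 0 9 3 6 2 5 4 8]
After op 2 (out_shuffle): [7 6 1 2 0 5 9 4 3 8]
After op 3 (in_shuffle): [5 7 9 6 4 1 3 2 8 0]
After op 4 (cut(9)): [0 5 7 9 6 4 1 3 2 8]
After op 5 (cut(2)): [7 9 6 4 1 3 2 8 0 5]
After op 6 (reverse): [5 0 8 2 3 1 4 6 9 7]
After op 7 (cut(3)): [2 3 1 4 6 9 7 5 0 8]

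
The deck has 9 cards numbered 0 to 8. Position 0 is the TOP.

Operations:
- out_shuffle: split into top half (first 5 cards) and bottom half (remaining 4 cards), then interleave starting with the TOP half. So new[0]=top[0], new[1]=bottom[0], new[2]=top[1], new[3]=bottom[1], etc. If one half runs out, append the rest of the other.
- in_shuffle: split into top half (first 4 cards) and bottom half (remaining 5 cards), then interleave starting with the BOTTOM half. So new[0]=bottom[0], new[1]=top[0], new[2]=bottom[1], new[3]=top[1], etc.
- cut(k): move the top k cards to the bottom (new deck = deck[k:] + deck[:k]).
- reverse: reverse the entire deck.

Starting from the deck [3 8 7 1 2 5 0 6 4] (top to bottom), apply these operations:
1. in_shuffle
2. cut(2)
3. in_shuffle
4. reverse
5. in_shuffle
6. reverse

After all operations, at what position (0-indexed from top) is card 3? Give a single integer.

Answer: 7

Derivation:
After op 1 (in_shuffle): [2 3 5 8 0 7 6 1 4]
After op 2 (cut(2)): [5 8 0 7 6 1 4 2 3]
After op 3 (in_shuffle): [6 5 1 8 4 0 2 7 3]
After op 4 (reverse): [3 7 2 0 4 8 1 5 6]
After op 5 (in_shuffle): [4 3 8 7 1 2 5 0 6]
After op 6 (reverse): [6 0 5 2 1 7 8 3 4]
Card 3 is at position 7.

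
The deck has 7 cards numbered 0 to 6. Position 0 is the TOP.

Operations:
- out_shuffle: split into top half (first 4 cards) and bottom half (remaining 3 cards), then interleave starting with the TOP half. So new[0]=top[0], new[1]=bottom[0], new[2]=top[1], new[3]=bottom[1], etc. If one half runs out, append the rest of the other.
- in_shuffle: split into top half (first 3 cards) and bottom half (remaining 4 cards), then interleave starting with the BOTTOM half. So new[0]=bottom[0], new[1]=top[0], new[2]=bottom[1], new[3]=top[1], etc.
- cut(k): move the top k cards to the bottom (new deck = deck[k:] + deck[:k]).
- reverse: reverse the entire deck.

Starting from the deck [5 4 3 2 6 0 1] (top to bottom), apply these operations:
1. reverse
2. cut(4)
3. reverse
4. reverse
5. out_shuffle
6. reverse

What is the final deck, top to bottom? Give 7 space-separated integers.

Answer: 1 2 5 6 4 0 3

Derivation:
After op 1 (reverse): [1 0 6 2 3 4 5]
After op 2 (cut(4)): [3 4 5 1 0 6 2]
After op 3 (reverse): [2 6 0 1 5 4 3]
After op 4 (reverse): [3 4 5 1 0 6 2]
After op 5 (out_shuffle): [3 0 4 6 5 2 1]
After op 6 (reverse): [1 2 5 6 4 0 3]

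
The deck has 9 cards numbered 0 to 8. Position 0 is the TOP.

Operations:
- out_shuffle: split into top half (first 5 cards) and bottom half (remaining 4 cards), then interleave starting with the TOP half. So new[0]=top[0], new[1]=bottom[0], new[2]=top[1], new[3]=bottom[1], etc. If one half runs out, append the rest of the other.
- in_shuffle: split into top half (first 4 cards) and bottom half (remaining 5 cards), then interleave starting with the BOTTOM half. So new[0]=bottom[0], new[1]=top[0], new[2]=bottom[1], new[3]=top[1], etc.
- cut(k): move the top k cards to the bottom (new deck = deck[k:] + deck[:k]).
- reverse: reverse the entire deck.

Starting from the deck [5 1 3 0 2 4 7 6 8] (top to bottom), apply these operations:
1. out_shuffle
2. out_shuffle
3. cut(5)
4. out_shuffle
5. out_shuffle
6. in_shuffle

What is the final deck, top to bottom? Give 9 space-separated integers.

Answer: 7 8 1 0 4 6 5 3 2

Derivation:
After op 1 (out_shuffle): [5 4 1 7 3 6 0 8 2]
After op 2 (out_shuffle): [5 6 4 0 1 8 7 2 3]
After op 3 (cut(5)): [8 7 2 3 5 6 4 0 1]
After op 4 (out_shuffle): [8 6 7 4 2 0 3 1 5]
After op 5 (out_shuffle): [8 0 6 3 7 1 4 5 2]
After op 6 (in_shuffle): [7 8 1 0 4 6 5 3 2]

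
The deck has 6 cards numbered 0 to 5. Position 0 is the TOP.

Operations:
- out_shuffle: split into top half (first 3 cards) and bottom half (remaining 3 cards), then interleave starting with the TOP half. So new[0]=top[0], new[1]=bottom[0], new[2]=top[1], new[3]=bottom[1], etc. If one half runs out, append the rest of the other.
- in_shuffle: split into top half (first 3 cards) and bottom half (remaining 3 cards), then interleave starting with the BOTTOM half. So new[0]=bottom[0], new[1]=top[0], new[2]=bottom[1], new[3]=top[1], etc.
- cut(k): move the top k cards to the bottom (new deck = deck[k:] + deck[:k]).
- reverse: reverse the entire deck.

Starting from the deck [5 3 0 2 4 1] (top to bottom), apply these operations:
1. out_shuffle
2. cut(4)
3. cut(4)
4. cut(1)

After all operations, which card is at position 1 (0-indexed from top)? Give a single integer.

Answer: 0

Derivation:
After op 1 (out_shuffle): [5 2 3 4 0 1]
After op 2 (cut(4)): [0 1 5 2 3 4]
After op 3 (cut(4)): [3 4 0 1 5 2]
After op 4 (cut(1)): [4 0 1 5 2 3]
Position 1: card 0.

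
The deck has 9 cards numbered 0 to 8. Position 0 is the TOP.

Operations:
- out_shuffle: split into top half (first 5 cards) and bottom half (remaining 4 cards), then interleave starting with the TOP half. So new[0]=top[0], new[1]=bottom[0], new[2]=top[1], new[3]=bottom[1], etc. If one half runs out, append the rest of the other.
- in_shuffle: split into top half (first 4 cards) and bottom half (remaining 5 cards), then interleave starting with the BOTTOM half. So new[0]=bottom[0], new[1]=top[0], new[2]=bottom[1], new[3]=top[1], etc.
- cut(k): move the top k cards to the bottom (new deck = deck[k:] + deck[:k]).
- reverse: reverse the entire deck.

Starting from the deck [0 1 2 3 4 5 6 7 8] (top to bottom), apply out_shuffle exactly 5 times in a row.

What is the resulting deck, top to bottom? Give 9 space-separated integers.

After op 1 (out_shuffle): [0 5 1 6 2 7 3 8 4]
After op 2 (out_shuffle): [0 7 5 3 1 8 6 4 2]
After op 3 (out_shuffle): [0 8 7 6 5 4 3 2 1]
After op 4 (out_shuffle): [0 4 8 3 7 2 6 1 5]
After op 5 (out_shuffle): [0 2 4 6 8 1 3 5 7]

Answer: 0 2 4 6 8 1 3 5 7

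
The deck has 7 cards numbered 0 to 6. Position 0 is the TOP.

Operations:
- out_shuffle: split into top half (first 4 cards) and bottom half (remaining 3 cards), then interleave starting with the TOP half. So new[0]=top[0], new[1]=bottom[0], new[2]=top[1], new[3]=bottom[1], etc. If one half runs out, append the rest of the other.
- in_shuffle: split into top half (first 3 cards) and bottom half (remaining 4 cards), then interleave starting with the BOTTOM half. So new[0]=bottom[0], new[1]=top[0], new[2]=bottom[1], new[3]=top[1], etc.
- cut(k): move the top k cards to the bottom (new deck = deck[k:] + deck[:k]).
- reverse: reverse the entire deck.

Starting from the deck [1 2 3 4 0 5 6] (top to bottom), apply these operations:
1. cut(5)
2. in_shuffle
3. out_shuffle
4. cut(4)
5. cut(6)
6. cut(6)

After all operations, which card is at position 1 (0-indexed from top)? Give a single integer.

After op 1 (cut(5)): [5 6 1 2 3 4 0]
After op 2 (in_shuffle): [2 5 3 6 4 1 0]
After op 3 (out_shuffle): [2 4 5 1 3 0 6]
After op 4 (cut(4)): [3 0 6 2 4 5 1]
After op 5 (cut(6)): [1 3 0 6 2 4 5]
After op 6 (cut(6)): [5 1 3 0 6 2 4]
Position 1: card 1.

Answer: 1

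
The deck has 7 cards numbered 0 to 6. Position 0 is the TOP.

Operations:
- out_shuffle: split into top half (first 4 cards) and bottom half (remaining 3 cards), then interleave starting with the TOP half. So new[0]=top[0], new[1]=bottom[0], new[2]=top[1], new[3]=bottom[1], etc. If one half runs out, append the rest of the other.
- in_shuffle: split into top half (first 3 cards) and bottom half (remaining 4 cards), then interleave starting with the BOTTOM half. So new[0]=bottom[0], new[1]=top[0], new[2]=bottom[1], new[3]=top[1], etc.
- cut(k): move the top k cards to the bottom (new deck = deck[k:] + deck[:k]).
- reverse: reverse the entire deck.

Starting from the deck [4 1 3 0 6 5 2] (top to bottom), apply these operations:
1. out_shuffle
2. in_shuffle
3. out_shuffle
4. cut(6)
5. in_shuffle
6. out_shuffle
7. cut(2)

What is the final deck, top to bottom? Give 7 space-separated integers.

After op 1 (out_shuffle): [4 6 1 5 3 2 0]
After op 2 (in_shuffle): [5 4 3 6 2 1 0]
After op 3 (out_shuffle): [5 2 4 1 3 0 6]
After op 4 (cut(6)): [6 5 2 4 1 3 0]
After op 5 (in_shuffle): [4 6 1 5 3 2 0]
After op 6 (out_shuffle): [4 3 6 2 1 0 5]
After op 7 (cut(2)): [6 2 1 0 5 4 3]

Answer: 6 2 1 0 5 4 3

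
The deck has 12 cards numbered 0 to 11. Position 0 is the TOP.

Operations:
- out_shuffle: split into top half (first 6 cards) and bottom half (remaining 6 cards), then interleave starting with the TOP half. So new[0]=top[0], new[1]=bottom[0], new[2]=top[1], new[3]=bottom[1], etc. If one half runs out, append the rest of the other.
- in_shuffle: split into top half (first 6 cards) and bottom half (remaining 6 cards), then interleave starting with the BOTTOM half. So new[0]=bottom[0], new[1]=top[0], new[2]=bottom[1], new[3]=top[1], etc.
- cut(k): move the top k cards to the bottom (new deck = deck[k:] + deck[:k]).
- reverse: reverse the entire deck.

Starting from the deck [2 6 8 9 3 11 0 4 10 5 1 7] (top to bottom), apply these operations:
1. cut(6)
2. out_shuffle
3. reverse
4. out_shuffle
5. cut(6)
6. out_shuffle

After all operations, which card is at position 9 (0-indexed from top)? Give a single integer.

After op 1 (cut(6)): [0 4 10 5 1 7 2 6 8 9 3 11]
After op 2 (out_shuffle): [0 2 4 6 10 8 5 9 1 3 7 11]
After op 3 (reverse): [11 7 3 1 9 5 8 10 6 4 2 0]
After op 4 (out_shuffle): [11 8 7 10 3 6 1 4 9 2 5 0]
After op 5 (cut(6)): [1 4 9 2 5 0 11 8 7 10 3 6]
After op 6 (out_shuffle): [1 11 4 8 9 7 2 10 5 3 0 6]
Position 9: card 3.

Answer: 3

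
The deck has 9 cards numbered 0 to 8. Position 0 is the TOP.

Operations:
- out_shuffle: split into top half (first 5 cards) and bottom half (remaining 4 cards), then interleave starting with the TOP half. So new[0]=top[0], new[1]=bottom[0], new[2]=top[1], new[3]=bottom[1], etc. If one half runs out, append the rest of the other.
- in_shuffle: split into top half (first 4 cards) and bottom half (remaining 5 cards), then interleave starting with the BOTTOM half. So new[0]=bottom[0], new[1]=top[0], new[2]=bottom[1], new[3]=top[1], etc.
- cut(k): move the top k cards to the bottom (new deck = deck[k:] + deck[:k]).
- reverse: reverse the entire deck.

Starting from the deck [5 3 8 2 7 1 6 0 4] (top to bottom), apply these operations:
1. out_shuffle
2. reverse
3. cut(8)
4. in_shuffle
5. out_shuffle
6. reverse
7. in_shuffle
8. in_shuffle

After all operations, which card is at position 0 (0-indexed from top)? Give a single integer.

After op 1 (out_shuffle): [5 1 3 6 8 0 2 4 7]
After op 2 (reverse): [7 4 2 0 8 6 3 1 5]
After op 3 (cut(8)): [5 7 4 2 0 8 6 3 1]
After op 4 (in_shuffle): [0 5 8 7 6 4 3 2 1]
After op 5 (out_shuffle): [0 4 5 3 8 2 7 1 6]
After op 6 (reverse): [6 1 7 2 8 3 5 4 0]
After op 7 (in_shuffle): [8 6 3 1 5 7 4 2 0]
After op 8 (in_shuffle): [5 8 7 6 4 3 2 1 0]
Position 0: card 5.

Answer: 5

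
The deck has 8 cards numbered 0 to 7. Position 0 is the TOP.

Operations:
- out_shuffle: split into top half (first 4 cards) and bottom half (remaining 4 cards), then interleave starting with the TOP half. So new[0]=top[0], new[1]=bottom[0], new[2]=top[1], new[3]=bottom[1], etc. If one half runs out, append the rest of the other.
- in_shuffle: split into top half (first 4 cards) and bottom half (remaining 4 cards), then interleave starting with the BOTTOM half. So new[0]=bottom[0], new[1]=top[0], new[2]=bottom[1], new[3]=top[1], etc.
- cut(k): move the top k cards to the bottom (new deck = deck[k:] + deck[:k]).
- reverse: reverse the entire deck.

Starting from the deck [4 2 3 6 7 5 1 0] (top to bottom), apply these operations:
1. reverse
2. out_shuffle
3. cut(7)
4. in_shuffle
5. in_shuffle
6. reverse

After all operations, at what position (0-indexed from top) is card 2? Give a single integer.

Answer: 7

Derivation:
After op 1 (reverse): [0 1 5 7 6 3 2 4]
After op 2 (out_shuffle): [0 6 1 3 5 2 7 4]
After op 3 (cut(7)): [4 0 6 1 3 5 2 7]
After op 4 (in_shuffle): [3 4 5 0 2 6 7 1]
After op 5 (in_shuffle): [2 3 6 4 7 5 1 0]
After op 6 (reverse): [0 1 5 7 4 6 3 2]
Card 2 is at position 7.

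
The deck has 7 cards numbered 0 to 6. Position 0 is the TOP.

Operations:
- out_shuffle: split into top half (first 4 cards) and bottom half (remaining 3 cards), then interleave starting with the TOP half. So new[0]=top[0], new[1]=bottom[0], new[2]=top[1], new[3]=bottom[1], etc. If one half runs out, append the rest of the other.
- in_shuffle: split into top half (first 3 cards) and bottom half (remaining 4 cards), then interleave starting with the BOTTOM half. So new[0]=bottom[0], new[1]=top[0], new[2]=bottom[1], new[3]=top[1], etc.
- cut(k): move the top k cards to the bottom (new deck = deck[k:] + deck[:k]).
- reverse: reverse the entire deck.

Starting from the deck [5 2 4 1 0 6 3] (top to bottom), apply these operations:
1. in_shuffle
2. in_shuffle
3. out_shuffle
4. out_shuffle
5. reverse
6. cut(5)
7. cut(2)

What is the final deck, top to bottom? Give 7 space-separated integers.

After op 1 (in_shuffle): [1 5 0 2 6 4 3]
After op 2 (in_shuffle): [2 1 6 5 4 0 3]
After op 3 (out_shuffle): [2 4 1 0 6 3 5]
After op 4 (out_shuffle): [2 6 4 3 1 5 0]
After op 5 (reverse): [0 5 1 3 4 6 2]
After op 6 (cut(5)): [6 2 0 5 1 3 4]
After op 7 (cut(2)): [0 5 1 3 4 6 2]

Answer: 0 5 1 3 4 6 2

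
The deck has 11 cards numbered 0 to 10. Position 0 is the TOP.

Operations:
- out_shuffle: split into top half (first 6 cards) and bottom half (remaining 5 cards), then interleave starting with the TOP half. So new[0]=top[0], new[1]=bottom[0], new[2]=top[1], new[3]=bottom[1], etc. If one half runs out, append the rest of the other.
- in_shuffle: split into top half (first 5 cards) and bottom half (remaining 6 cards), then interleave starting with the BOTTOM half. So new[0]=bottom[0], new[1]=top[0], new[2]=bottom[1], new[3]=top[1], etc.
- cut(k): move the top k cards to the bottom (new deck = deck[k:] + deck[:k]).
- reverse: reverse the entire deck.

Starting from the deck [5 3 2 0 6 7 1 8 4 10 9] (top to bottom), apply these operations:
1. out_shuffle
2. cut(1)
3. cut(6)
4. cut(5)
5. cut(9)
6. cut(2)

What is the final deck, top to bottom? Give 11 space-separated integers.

After op 1 (out_shuffle): [5 1 3 8 2 4 0 10 6 9 7]
After op 2 (cut(1)): [1 3 8 2 4 0 10 6 9 7 5]
After op 3 (cut(6)): [10 6 9 7 5 1 3 8 2 4 0]
After op 4 (cut(5)): [1 3 8 2 4 0 10 6 9 7 5]
After op 5 (cut(9)): [7 5 1 3 8 2 4 0 10 6 9]
After op 6 (cut(2)): [1 3 8 2 4 0 10 6 9 7 5]

Answer: 1 3 8 2 4 0 10 6 9 7 5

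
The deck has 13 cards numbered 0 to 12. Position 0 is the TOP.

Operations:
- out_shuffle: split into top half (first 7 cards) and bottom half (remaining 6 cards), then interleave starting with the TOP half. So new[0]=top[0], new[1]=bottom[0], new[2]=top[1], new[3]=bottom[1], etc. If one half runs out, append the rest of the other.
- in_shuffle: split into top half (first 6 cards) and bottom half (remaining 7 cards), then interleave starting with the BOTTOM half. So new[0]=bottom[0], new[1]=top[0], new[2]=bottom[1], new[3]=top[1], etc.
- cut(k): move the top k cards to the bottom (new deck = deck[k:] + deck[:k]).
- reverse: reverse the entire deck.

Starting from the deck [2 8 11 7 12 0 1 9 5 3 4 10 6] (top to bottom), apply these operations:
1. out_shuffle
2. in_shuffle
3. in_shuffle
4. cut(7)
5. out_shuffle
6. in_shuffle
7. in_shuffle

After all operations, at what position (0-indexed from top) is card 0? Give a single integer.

Answer: 5

Derivation:
After op 1 (out_shuffle): [2 9 8 5 11 3 7 4 12 10 0 6 1]
After op 2 (in_shuffle): [7 2 4 9 12 8 10 5 0 11 6 3 1]
After op 3 (in_shuffle): [10 7 5 2 0 4 11 9 6 12 3 8 1]
After op 4 (cut(7)): [9 6 12 3 8 1 10 7 5 2 0 4 11]
After op 5 (out_shuffle): [9 7 6 5 12 2 3 0 8 4 1 11 10]
After op 6 (in_shuffle): [3 9 0 7 8 6 4 5 1 12 11 2 10]
After op 7 (in_shuffle): [4 3 5 9 1 0 12 7 11 8 2 6 10]
Card 0 is at position 5.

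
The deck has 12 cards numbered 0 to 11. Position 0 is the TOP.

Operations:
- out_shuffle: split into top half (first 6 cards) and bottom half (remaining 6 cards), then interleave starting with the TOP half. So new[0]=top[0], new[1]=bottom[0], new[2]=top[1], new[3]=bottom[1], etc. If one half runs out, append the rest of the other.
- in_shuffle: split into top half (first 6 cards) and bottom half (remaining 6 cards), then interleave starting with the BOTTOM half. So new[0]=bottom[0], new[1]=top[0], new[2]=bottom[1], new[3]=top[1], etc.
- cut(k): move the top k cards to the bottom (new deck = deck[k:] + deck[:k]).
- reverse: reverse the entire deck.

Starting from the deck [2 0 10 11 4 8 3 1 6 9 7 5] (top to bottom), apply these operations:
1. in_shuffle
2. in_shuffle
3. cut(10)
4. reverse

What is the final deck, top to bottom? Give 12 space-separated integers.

Answer: 6 5 0 4 1 7 2 11 3 9 10 8

Derivation:
After op 1 (in_shuffle): [3 2 1 0 6 10 9 11 7 4 5 8]
After op 2 (in_shuffle): [9 3 11 2 7 1 4 0 5 6 8 10]
After op 3 (cut(10)): [8 10 9 3 11 2 7 1 4 0 5 6]
After op 4 (reverse): [6 5 0 4 1 7 2 11 3 9 10 8]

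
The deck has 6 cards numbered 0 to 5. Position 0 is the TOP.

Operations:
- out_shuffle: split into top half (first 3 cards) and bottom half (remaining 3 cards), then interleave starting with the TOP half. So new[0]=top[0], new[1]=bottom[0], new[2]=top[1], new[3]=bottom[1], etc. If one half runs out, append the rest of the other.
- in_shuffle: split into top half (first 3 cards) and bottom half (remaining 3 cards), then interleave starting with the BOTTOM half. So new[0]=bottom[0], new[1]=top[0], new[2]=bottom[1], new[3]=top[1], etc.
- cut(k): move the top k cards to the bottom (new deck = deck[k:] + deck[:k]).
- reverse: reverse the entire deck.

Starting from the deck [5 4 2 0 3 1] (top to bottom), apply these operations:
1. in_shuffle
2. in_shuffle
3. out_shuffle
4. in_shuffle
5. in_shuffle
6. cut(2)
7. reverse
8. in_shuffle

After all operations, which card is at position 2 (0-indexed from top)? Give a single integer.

Answer: 4

Derivation:
After op 1 (in_shuffle): [0 5 3 4 1 2]
After op 2 (in_shuffle): [4 0 1 5 2 3]
After op 3 (out_shuffle): [4 5 0 2 1 3]
After op 4 (in_shuffle): [2 4 1 5 3 0]
After op 5 (in_shuffle): [5 2 3 4 0 1]
After op 6 (cut(2)): [3 4 0 1 5 2]
After op 7 (reverse): [2 5 1 0 4 3]
After op 8 (in_shuffle): [0 2 4 5 3 1]
Position 2: card 4.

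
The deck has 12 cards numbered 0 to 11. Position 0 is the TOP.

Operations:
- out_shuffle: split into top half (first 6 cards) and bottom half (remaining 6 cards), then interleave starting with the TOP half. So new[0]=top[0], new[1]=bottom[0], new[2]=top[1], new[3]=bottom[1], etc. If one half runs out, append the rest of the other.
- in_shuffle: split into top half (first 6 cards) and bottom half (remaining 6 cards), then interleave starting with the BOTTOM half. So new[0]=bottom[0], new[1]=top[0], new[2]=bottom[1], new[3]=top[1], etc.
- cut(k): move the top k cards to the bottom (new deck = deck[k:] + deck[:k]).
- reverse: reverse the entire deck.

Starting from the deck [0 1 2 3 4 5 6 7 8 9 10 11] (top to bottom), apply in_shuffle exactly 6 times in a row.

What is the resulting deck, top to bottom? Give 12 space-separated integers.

Answer: 11 10 9 8 7 6 5 4 3 2 1 0

Derivation:
After op 1 (in_shuffle): [6 0 7 1 8 2 9 3 10 4 11 5]
After op 2 (in_shuffle): [9 6 3 0 10 7 4 1 11 8 5 2]
After op 3 (in_shuffle): [4 9 1 6 11 3 8 0 5 10 2 7]
After op 4 (in_shuffle): [8 4 0 9 5 1 10 6 2 11 7 3]
After op 5 (in_shuffle): [10 8 6 4 2 0 11 9 7 5 3 1]
After op 6 (in_shuffle): [11 10 9 8 7 6 5 4 3 2 1 0]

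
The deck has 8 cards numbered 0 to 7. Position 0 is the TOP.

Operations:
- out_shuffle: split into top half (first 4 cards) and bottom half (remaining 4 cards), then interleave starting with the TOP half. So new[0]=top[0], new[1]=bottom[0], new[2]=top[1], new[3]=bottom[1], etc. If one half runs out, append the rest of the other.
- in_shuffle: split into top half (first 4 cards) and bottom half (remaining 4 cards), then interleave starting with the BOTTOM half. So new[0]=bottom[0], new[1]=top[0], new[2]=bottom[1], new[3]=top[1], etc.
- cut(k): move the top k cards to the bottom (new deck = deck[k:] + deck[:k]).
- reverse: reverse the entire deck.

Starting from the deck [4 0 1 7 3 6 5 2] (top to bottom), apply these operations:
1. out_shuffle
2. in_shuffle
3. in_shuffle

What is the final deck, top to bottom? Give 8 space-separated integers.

After op 1 (out_shuffle): [4 3 0 6 1 5 7 2]
After op 2 (in_shuffle): [1 4 5 3 7 0 2 6]
After op 3 (in_shuffle): [7 1 0 4 2 5 6 3]

Answer: 7 1 0 4 2 5 6 3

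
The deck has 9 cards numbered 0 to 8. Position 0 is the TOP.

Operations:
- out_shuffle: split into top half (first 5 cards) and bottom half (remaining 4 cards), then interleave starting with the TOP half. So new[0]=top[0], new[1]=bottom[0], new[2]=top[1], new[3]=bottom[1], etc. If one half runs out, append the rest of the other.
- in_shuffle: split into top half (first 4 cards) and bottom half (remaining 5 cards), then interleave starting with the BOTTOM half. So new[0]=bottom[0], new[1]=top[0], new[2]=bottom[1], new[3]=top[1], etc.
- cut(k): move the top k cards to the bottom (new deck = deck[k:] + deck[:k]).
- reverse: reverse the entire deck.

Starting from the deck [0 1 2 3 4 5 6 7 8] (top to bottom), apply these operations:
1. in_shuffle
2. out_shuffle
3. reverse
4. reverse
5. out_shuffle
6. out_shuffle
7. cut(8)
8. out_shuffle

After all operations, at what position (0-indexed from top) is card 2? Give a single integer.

Answer: 1

Derivation:
After op 1 (in_shuffle): [4 0 5 1 6 2 7 3 8]
After op 2 (out_shuffle): [4 2 0 7 5 3 1 8 6]
After op 3 (reverse): [6 8 1 3 5 7 0 2 4]
After op 4 (reverse): [4 2 0 7 5 3 1 8 6]
After op 5 (out_shuffle): [4 3 2 1 0 8 7 6 5]
After op 6 (out_shuffle): [4 8 3 7 2 6 1 5 0]
After op 7 (cut(8)): [0 4 8 3 7 2 6 1 5]
After op 8 (out_shuffle): [0 2 4 6 8 1 3 5 7]
Card 2 is at position 1.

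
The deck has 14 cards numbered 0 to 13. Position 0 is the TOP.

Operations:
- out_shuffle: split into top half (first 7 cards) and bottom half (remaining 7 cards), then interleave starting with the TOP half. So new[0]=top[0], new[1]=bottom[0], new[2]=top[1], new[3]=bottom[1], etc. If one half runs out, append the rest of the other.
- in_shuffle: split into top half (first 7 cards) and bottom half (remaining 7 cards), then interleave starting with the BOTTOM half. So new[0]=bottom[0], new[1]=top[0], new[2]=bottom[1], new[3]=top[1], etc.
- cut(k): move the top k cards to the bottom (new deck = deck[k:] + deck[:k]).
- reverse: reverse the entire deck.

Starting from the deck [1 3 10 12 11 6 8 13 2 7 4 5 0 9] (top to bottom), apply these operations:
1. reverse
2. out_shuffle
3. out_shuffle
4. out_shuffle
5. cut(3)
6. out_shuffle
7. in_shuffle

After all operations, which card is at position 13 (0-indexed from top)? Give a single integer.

After op 1 (reverse): [9 0 5 4 7 2 13 8 6 11 12 10 3 1]
After op 2 (out_shuffle): [9 8 0 6 5 11 4 12 7 10 2 3 13 1]
After op 3 (out_shuffle): [9 12 8 7 0 10 6 2 5 3 11 13 4 1]
After op 4 (out_shuffle): [9 2 12 5 8 3 7 11 0 13 10 4 6 1]
After op 5 (cut(3)): [5 8 3 7 11 0 13 10 4 6 1 9 2 12]
After op 6 (out_shuffle): [5 10 8 4 3 6 7 1 11 9 0 2 13 12]
After op 7 (in_shuffle): [1 5 11 10 9 8 0 4 2 3 13 6 12 7]
Position 13: card 7.

Answer: 7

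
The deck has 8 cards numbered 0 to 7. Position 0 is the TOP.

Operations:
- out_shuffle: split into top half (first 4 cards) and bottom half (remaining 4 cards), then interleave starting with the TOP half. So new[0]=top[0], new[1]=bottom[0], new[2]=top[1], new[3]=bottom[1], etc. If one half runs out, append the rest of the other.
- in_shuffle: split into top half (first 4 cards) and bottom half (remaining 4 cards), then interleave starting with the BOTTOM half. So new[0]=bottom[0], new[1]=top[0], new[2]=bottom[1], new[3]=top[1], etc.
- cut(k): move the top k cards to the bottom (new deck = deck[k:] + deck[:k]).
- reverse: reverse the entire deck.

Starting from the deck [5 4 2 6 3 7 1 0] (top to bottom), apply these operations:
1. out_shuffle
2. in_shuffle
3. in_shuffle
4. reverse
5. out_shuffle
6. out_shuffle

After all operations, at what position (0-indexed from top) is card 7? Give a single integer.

After op 1 (out_shuffle): [5 3 4 7 2 1 6 0]
After op 2 (in_shuffle): [2 5 1 3 6 4 0 7]
After op 3 (in_shuffle): [6 2 4 5 0 1 7 3]
After op 4 (reverse): [3 7 1 0 5 4 2 6]
After op 5 (out_shuffle): [3 5 7 4 1 2 0 6]
After op 6 (out_shuffle): [3 1 5 2 7 0 4 6]
Card 7 is at position 4.

Answer: 4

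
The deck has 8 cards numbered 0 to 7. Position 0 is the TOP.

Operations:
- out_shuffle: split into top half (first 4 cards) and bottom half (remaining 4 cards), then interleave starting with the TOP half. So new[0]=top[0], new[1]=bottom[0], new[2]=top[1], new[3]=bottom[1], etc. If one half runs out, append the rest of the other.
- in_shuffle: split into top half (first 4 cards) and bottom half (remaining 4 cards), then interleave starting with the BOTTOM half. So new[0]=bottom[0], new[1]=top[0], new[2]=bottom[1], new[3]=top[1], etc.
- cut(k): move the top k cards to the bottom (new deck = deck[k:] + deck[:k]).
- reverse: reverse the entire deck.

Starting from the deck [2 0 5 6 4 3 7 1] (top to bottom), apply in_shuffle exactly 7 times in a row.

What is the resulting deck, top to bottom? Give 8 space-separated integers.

Answer: 4 2 3 0 7 5 1 6

Derivation:
After op 1 (in_shuffle): [4 2 3 0 7 5 1 6]
After op 2 (in_shuffle): [7 4 5 2 1 3 6 0]
After op 3 (in_shuffle): [1 7 3 4 6 5 0 2]
After op 4 (in_shuffle): [6 1 5 7 0 3 2 4]
After op 5 (in_shuffle): [0 6 3 1 2 5 4 7]
After op 6 (in_shuffle): [2 0 5 6 4 3 7 1]
After op 7 (in_shuffle): [4 2 3 0 7 5 1 6]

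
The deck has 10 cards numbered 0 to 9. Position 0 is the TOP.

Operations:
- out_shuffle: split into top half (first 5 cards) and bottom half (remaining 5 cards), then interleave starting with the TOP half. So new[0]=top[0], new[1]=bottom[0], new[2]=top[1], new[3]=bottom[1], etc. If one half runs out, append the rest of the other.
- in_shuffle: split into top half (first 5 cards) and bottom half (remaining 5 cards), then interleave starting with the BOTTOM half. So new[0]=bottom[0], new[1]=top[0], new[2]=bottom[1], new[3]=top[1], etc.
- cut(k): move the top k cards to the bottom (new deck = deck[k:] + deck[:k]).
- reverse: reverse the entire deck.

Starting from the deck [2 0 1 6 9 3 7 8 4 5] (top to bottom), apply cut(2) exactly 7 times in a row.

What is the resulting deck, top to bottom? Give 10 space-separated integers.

After op 1 (cut(2)): [1 6 9 3 7 8 4 5 2 0]
After op 2 (cut(2)): [9 3 7 8 4 5 2 0 1 6]
After op 3 (cut(2)): [7 8 4 5 2 0 1 6 9 3]
After op 4 (cut(2)): [4 5 2 0 1 6 9 3 7 8]
After op 5 (cut(2)): [2 0 1 6 9 3 7 8 4 5]
After op 6 (cut(2)): [1 6 9 3 7 8 4 5 2 0]
After op 7 (cut(2)): [9 3 7 8 4 5 2 0 1 6]

Answer: 9 3 7 8 4 5 2 0 1 6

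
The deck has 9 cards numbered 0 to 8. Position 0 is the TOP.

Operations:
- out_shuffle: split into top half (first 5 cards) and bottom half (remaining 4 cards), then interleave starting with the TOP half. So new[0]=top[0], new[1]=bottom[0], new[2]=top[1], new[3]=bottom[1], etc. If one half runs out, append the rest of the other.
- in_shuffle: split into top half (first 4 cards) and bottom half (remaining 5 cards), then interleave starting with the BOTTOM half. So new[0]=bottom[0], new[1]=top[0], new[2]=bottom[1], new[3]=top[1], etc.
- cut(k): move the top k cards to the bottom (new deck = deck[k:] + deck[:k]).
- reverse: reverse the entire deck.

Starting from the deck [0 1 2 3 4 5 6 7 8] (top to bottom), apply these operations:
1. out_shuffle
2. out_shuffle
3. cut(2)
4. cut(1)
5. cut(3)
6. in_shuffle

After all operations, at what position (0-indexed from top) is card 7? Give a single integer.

Answer: 0

Derivation:
After op 1 (out_shuffle): [0 5 1 6 2 7 3 8 4]
After op 2 (out_shuffle): [0 7 5 3 1 8 6 4 2]
After op 3 (cut(2)): [5 3 1 8 6 4 2 0 7]
After op 4 (cut(1)): [3 1 8 6 4 2 0 7 5]
After op 5 (cut(3)): [6 4 2 0 7 5 3 1 8]
After op 6 (in_shuffle): [7 6 5 4 3 2 1 0 8]
Card 7 is at position 0.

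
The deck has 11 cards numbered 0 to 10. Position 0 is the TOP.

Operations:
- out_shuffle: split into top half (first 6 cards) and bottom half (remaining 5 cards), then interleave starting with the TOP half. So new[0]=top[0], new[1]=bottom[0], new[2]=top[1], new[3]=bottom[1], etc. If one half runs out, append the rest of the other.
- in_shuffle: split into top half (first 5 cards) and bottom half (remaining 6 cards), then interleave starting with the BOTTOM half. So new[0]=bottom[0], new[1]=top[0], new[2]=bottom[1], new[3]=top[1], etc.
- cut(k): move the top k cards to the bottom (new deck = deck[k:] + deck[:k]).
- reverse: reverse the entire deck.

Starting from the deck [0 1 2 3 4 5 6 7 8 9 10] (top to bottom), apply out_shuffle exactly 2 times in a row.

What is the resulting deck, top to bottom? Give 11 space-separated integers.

Answer: 0 3 6 9 1 4 7 10 2 5 8

Derivation:
After op 1 (out_shuffle): [0 6 1 7 2 8 3 9 4 10 5]
After op 2 (out_shuffle): [0 3 6 9 1 4 7 10 2 5 8]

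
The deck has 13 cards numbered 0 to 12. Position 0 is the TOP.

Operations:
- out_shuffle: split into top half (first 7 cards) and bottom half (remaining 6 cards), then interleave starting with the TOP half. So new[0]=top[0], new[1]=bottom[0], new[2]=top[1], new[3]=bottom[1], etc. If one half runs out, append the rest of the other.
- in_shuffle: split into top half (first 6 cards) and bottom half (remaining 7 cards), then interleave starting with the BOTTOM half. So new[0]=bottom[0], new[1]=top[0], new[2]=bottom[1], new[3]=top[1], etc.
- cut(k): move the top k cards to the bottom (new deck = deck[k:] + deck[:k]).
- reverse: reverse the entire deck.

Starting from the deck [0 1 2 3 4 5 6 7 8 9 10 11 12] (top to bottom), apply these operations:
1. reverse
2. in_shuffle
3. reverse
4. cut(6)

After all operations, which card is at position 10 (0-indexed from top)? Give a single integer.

After op 1 (reverse): [12 11 10 9 8 7 6 5 4 3 2 1 0]
After op 2 (in_shuffle): [6 12 5 11 4 10 3 9 2 8 1 7 0]
After op 3 (reverse): [0 7 1 8 2 9 3 10 4 11 5 12 6]
After op 4 (cut(6)): [3 10 4 11 5 12 6 0 7 1 8 2 9]
Position 10: card 8.

Answer: 8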